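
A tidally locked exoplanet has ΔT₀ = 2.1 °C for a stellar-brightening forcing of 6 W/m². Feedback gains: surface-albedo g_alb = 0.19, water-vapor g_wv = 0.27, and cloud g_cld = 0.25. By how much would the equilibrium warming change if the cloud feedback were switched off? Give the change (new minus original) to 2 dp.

-3.35 °C

Original: g = 0.71, ΔT = 2.1/(1−0.71) = 7.2414 °C.
Without cloud: g' = 0.46, ΔT' = 2.1/(1−0.46) = 3.8889 °C.
Change = 3.8889 − 7.2414 = -3.35 °C.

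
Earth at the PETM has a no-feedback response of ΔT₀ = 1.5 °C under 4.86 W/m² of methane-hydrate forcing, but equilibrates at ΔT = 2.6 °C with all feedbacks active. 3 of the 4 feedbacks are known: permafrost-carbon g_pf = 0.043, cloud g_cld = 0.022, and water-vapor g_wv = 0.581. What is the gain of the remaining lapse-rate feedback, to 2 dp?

Amplification A = ΔT/ΔT₀ = 2.6/1.5 = 1.733.
Total gain g = 1 − 1/A = 1 − 1/1.733 = 0.423.
Known gains sum to 0.043 + 0.022 + 0.581 = 0.646.
g_lr = 0.423 − 0.646 = -0.22.

-0.22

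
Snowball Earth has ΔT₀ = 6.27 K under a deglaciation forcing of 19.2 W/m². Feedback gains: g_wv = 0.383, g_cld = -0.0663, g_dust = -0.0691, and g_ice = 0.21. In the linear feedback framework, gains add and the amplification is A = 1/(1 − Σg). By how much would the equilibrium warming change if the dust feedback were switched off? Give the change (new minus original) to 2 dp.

1.69 K

Original: g = 0.4576, ΔT = 6.27/(1−0.4576) = 11.5597 K.
Without dust: g' = 0.5267, ΔT' = 6.27/(1−0.5267) = 13.2474 K.
Change = 13.2474 − 11.5597 = 1.69 K.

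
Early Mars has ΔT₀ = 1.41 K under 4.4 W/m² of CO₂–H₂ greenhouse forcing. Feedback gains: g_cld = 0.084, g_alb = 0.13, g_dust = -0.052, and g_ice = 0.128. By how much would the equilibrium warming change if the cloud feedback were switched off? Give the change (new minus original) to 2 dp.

Original: g = 0.29, ΔT = 1.41/(1−0.29) = 1.9859 K.
Without cloud: g' = 0.206, ΔT' = 1.41/(1−0.206) = 1.7758 K.
Change = 1.7758 − 1.9859 = -0.21 K.

-0.21 K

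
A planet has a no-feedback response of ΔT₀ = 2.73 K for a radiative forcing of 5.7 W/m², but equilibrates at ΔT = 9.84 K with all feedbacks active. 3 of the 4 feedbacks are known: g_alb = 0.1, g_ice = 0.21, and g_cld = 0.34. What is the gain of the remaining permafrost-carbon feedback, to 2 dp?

Amplification A = ΔT/ΔT₀ = 9.84/2.73 = 3.604.
Total gain g = 1 − 1/A = 1 − 1/3.604 = 0.7225.
Known gains sum to 0.1 + 0.21 + 0.34 = 0.65.
g_pf = 0.7225 − 0.65 = 0.07.

0.07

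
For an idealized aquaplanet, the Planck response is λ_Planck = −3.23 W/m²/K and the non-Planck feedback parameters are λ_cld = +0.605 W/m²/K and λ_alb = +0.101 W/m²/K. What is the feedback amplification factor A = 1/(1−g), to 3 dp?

1.280

Convert to gains: g_cld = 0.605/3.23 = 0.1873; g_alb = 0.101/3.23 = 0.03127.
Total gain g = 0.21857.
A = 1/(1 − 0.21857) = 1.280.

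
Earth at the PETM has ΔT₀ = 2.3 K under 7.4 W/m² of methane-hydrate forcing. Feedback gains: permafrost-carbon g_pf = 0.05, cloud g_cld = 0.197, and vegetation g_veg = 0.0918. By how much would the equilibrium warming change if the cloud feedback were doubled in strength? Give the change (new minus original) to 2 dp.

Original: g = 0.3388, ΔT = 2.3/(1−0.3388) = 3.4785 K.
With doubled cloud: g' = 0.5358, ΔT' = 2.3/(1−0.5358) = 4.9548 K.
Change = 4.9548 − 3.4785 = 1.48 K.

1.48 K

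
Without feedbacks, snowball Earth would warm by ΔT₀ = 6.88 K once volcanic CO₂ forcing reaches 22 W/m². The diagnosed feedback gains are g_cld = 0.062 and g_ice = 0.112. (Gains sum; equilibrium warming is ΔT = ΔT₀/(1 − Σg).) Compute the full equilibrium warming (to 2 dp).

8.33 K

Total gain g = 0.062 + 0.112 = 0.174.
Amplification A = 1/(1 − 0.174) = 1.211.
ΔT = 6.88 × 1.211 = 8.33 K.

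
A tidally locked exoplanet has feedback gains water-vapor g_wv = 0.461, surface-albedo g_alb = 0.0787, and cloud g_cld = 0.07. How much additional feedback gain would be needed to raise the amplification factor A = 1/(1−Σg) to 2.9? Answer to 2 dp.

0.05

Current total gain = 0.6097.
Target gain for A = 2.9: g* = 1 − 1/2.9 = 0.6552.
Additional gain needed = 0.6552 − 0.6097 = 0.05.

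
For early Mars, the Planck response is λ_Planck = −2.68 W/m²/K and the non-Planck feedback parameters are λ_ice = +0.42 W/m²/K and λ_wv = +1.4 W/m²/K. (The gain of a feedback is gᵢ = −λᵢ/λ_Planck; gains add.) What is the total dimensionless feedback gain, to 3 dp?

Convert to gains: g_ice = 0.42/2.68 = 0.1567; g_wv = 1.4/2.68 = 0.5224.
Total gain g = 0.6791.

0.679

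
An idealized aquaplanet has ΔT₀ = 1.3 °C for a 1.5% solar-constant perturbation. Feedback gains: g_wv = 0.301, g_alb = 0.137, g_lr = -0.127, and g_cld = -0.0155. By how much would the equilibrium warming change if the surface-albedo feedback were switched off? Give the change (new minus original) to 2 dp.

-0.30 °C

Original: g = 0.2955, ΔT = 1.3/(1−0.2955) = 1.8453 °C.
Without surface-albedo: g' = 0.1585, ΔT' = 1.3/(1−0.1585) = 1.5449 °C.
Change = 1.5449 − 1.8453 = -0.30 °C.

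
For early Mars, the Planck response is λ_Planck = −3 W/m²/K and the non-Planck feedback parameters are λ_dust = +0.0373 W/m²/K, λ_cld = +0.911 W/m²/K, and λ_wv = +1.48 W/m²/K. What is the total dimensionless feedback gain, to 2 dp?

Convert to gains: g_dust = 0.0373/3 = 0.01243; g_cld = 0.911/3 = 0.3037; g_wv = 1.48/3 = 0.4933.
Total gain g = 0.80943.

0.81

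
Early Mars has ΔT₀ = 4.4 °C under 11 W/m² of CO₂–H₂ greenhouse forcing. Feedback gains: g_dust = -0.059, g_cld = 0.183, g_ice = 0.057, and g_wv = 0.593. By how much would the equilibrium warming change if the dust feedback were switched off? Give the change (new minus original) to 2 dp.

Original: g = 0.774, ΔT = 4.4/(1−0.774) = 19.4690 °C.
Without dust: g' = 0.833, ΔT' = 4.4/(1−0.833) = 26.3473 °C.
Change = 26.3473 − 19.4690 = 6.88 °C.

6.88 °C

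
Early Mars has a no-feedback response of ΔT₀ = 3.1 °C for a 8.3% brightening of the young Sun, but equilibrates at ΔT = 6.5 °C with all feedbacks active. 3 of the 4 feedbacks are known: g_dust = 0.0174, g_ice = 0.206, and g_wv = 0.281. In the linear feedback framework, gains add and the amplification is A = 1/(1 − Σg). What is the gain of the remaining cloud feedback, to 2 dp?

0.02

Amplification A = ΔT/ΔT₀ = 6.5/3.1 = 2.097.
Total gain g = 1 − 1/A = 1 − 1/2.097 = 0.5231.
Known gains sum to 0.0174 + 0.206 + 0.281 = 0.5044.
g_cld = 0.5231 − 0.5044 = 0.02.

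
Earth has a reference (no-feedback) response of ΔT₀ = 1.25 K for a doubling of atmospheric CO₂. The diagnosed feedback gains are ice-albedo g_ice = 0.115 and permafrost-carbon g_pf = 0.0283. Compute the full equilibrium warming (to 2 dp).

Total gain g = 0.115 + 0.0283 = 0.1433.
Amplification A = 1/(1 − 0.1433) = 1.167.
ΔT = 1.25 × 1.167 = 1.46 K.

1.46 K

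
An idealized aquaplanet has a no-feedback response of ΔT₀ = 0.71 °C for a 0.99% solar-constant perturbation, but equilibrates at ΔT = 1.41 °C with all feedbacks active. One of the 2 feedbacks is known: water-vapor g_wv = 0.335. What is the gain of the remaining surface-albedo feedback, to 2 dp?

0.16

Amplification A = ΔT/ΔT₀ = 1.41/0.71 = 1.986.
Total gain g = 1 − 1/A = 1 − 1/1.986 = 0.4965.
The known gain is 0.335.
g_alb = 0.4965 − 0.335 = 0.16.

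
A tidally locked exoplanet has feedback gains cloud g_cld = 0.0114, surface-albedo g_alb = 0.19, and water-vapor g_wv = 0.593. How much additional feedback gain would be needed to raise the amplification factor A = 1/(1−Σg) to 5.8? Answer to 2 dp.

0.03

Current total gain = 0.7944.
Target gain for A = 5.8: g* = 1 − 1/5.8 = 0.8276.
Additional gain needed = 0.8276 − 0.7944 = 0.03.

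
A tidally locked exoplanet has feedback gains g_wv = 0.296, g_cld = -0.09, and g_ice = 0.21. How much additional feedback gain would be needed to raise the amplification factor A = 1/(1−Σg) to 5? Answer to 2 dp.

Current total gain = 0.416.
Target gain for A = 5: g* = 1 − 1/5 = 0.8.
Additional gain needed = 0.8 − 0.416 = 0.38.

0.38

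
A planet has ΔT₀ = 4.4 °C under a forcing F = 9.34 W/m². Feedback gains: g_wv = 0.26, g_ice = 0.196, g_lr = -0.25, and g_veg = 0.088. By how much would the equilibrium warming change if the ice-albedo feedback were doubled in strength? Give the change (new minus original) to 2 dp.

Original: g = 0.294, ΔT = 4.4/(1−0.294) = 6.2323 °C.
With doubled ice-albedo: g' = 0.49, ΔT' = 4.4/(1−0.49) = 8.6275 °C.
Change = 8.6275 − 6.2323 = 2.40 °C.

2.40 °C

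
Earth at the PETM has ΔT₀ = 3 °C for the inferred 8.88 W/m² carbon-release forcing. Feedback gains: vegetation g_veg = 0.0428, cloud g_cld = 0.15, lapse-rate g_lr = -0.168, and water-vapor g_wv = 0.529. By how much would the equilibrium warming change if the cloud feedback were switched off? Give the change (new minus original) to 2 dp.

Original: g = 0.5538, ΔT = 3/(1−0.5538) = 6.7234 °C.
Without cloud: g' = 0.4038, ΔT' = 3/(1−0.4038) = 5.0319 °C.
Change = 5.0319 − 6.7234 = -1.69 °C.

-1.69 °C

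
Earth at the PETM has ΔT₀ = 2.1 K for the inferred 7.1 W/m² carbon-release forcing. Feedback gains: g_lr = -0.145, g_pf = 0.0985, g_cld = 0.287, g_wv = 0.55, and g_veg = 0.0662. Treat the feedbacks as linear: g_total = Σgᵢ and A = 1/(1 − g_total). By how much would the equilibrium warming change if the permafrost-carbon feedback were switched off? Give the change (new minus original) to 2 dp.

Original: g = 0.8567, ΔT = 2.1/(1−0.8567) = 14.6546 K.
Without permafrost-carbon: g' = 0.7582, ΔT' = 2.1/(1−0.7582) = 8.6849 K.
Change = 8.6849 − 14.6546 = -5.97 K.

-5.97 K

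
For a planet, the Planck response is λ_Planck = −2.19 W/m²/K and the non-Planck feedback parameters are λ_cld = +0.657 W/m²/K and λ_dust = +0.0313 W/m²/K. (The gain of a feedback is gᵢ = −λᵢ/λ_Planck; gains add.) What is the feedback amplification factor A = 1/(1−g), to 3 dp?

Convert to gains: g_cld = 0.657/2.19 = 0.3; g_dust = 0.0313/2.19 = 0.01429.
Total gain g = 0.31429.
A = 1/(1 − 0.31429) = 1.458.

1.458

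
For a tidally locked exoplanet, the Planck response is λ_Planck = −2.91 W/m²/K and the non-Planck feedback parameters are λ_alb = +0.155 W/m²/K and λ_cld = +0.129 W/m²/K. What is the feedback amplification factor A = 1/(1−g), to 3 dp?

1.108

Convert to gains: g_alb = 0.155/2.91 = 0.05326; g_cld = 0.129/2.91 = 0.04433.
Total gain g = 0.09759.
A = 1/(1 − 0.09759) = 1.108.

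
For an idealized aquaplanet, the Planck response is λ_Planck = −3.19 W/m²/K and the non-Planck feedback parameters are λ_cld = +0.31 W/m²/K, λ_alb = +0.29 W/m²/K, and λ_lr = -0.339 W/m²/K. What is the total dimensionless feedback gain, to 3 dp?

Convert to gains: g_cld = 0.31/3.19 = 0.09718; g_alb = 0.29/3.19 = 0.09091; g_lr = -0.339/3.19 = -0.1063.
Total gain g = 0.08179.

0.082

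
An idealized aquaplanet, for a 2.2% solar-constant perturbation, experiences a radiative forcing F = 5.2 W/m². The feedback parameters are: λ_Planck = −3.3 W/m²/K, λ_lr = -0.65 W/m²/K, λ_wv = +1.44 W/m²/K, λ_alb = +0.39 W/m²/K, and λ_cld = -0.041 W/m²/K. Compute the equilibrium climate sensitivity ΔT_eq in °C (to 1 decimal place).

Net feedback parameter λ = (−3.3) + (-0.65) + (+1.44) + (+0.39) + (-0.041) = -2.161 W/m²/K.
ΔT = −F/λ = −5.2/(-2.161) = 2.4 °C.

2.4 °C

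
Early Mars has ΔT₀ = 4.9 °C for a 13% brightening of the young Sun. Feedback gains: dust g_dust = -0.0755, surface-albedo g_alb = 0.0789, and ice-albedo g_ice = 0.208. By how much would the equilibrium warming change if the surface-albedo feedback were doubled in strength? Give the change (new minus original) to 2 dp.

0.69 °C

Original: g = 0.2114, ΔT = 4.9/(1−0.2114) = 6.2135 °C.
With doubled surface-albedo: g' = 0.2903, ΔT' = 4.9/(1−0.2903) = 6.9043 °C.
Change = 6.9043 − 6.2135 = 0.69 °C.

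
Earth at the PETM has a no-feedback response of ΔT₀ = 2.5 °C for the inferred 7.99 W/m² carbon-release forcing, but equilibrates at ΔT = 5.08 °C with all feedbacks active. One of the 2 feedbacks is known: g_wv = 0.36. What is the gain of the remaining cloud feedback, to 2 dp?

Amplification A = ΔT/ΔT₀ = 5.08/2.5 = 2.032.
Total gain g = 1 − 1/A = 1 − 1/2.032 = 0.5079.
The known gain is 0.36.
g_cld = 0.5079 − 0.36 = 0.15.

0.15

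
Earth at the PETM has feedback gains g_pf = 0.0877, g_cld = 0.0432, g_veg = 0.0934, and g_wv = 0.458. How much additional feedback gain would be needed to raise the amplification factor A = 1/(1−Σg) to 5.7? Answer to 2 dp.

Current total gain = 0.6823.
Target gain for A = 5.7: g* = 1 − 1/5.7 = 0.8246.
Additional gain needed = 0.8246 − 0.6823 = 0.14.

0.14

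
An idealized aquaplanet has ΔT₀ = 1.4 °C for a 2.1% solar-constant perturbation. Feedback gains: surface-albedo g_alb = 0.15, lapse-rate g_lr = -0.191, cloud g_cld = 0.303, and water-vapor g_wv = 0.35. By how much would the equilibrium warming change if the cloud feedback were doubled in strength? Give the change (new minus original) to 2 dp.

12.86 °C

Original: g = 0.612, ΔT = 1.4/(1−0.612) = 3.6082 °C.
With doubled cloud: g' = 0.915, ΔT' = 1.4/(1−0.915) = 16.4706 °C.
Change = 16.4706 − 3.6082 = 12.86 °C.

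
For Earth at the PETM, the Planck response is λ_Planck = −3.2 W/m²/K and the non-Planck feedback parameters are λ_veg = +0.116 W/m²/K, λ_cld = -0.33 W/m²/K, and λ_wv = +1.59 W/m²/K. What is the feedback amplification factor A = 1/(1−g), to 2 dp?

1.75

Convert to gains: g_veg = 0.116/3.2 = 0.03625; g_cld = -0.33/3.2 = -0.1031; g_wv = 1.59/3.2 = 0.4969.
Total gain g = 0.43005.
A = 1/(1 − 0.43005) = 1.75.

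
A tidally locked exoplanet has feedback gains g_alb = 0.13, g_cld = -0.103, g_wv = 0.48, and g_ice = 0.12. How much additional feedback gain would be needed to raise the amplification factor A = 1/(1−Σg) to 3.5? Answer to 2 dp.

0.09

Current total gain = 0.627.
Target gain for A = 3.5: g* = 1 − 1/3.5 = 0.7143.
Additional gain needed = 0.7143 − 0.627 = 0.09.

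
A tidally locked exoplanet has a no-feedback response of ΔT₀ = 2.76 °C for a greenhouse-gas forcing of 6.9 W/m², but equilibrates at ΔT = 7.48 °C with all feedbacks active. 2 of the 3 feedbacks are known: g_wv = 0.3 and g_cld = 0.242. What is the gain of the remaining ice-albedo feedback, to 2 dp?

0.09

Amplification A = ΔT/ΔT₀ = 7.48/2.76 = 2.71.
Total gain g = 1 − 1/A = 1 − 1/2.71 = 0.631.
Known gains sum to 0.3 + 0.242 = 0.542.
g_ice = 0.631 − 0.542 = 0.09.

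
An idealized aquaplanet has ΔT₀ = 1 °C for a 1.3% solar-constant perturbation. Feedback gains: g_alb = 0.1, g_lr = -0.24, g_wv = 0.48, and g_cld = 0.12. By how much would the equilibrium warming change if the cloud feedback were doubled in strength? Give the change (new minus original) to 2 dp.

0.53 °C

Original: g = 0.46, ΔT = 1/(1−0.46) = 1.8519 °C.
With doubled cloud: g' = 0.58, ΔT' = 1/(1−0.58) = 2.3810 °C.
Change = 2.3810 − 1.8519 = 0.53 °C.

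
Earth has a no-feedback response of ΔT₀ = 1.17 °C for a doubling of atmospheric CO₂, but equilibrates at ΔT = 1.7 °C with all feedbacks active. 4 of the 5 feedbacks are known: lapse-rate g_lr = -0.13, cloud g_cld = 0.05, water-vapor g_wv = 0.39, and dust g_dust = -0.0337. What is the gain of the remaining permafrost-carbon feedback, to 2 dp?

0.04

Amplification A = ΔT/ΔT₀ = 1.7/1.17 = 1.453.
Total gain g = 1 − 1/A = 1 − 1/1.453 = 0.3118.
Known gains sum to -0.13 + 0.05 + 0.39 − 0.0337 = 0.2763.
g_pf = 0.3118 − 0.2763 = 0.04.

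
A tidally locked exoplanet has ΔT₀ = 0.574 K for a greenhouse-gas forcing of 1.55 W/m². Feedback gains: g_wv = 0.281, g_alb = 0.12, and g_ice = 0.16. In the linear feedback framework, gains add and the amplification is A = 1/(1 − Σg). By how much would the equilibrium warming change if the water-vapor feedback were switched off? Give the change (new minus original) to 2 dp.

-0.51 K

Original: g = 0.561, ΔT = 0.574/(1−0.561) = 1.3075 K.
Without water-vapor: g' = 0.28, ΔT' = 0.574/(1−0.28) = 0.7972 K.
Change = 0.7972 − 1.3075 = -0.51 K.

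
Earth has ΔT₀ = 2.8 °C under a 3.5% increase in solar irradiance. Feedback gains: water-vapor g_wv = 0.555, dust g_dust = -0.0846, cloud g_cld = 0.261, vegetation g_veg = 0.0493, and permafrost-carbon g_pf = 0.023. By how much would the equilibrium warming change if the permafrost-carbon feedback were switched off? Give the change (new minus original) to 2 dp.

-1.50 °C

Original: g = 0.8037, ΔT = 2.8/(1−0.8037) = 14.2639 °C.
Without permafrost-carbon: g' = 0.7807, ΔT' = 2.8/(1−0.7807) = 12.7679 °C.
Change = 12.7679 − 14.2639 = -1.50 °C.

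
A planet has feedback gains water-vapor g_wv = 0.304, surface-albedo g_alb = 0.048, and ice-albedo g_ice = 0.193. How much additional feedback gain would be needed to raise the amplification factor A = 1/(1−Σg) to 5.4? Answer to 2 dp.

0.27

Current total gain = 0.545.
Target gain for A = 5.4: g* = 1 − 1/5.4 = 0.8148.
Additional gain needed = 0.8148 − 0.545 = 0.27.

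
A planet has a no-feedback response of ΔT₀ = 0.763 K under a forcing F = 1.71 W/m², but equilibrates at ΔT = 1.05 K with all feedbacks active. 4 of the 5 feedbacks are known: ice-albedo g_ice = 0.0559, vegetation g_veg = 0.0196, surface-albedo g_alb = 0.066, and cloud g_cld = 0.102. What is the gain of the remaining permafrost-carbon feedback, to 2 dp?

Amplification A = ΔT/ΔT₀ = 1.05/0.763 = 1.376.
Total gain g = 1 − 1/A = 1 − 1/1.376 = 0.2733.
Known gains sum to 0.0559 + 0.0196 + 0.066 + 0.102 = 0.2435.
g_pf = 0.2733 − 0.2435 = 0.03.

0.03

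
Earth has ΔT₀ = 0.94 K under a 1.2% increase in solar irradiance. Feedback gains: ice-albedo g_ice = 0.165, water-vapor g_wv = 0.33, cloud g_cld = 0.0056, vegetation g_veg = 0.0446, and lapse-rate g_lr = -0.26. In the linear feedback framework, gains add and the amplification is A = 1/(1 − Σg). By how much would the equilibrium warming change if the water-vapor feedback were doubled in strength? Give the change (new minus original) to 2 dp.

Original: g = 0.2852, ΔT = 0.94/(1−0.2852) = 1.3151 K.
With doubled water-vapor: g' = 0.6152, ΔT' = 0.94/(1−0.6152) = 2.4428 K.
Change = 2.4428 − 1.3151 = 1.13 K.

1.13 K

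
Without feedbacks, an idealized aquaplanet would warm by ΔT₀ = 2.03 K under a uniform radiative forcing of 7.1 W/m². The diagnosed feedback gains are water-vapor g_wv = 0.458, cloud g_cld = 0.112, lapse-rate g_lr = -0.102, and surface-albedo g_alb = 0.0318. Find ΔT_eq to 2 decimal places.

Total gain g = 0.458 + 0.112 − 0.102 + 0.0318 = 0.4998.
Amplification A = 1/(1 − 0.4998) = 1.999.
ΔT = 2.03 × 1.999 = 4.06 K.

4.06 K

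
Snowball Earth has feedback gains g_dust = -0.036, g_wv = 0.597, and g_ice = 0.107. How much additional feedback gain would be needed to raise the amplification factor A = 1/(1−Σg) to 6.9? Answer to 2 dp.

0.19

Current total gain = 0.668.
Target gain for A = 6.9: g* = 1 − 1/6.9 = 0.8551.
Additional gain needed = 0.8551 − 0.668 = 0.19.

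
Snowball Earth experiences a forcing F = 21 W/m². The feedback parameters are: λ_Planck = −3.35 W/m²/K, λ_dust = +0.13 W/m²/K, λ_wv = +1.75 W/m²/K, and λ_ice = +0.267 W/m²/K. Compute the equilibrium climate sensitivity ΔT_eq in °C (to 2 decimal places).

17.46 °C

Net feedback parameter λ = (−3.35) + (+0.13) + (+1.75) + (+0.267) = -1.203 W/m²/K.
ΔT = −F/λ = −21/(-1.203) = 17.46 °C.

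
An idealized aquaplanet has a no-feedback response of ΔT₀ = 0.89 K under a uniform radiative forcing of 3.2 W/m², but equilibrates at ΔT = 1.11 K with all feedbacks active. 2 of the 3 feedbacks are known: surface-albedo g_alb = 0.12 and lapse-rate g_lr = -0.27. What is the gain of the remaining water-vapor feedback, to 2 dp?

0.35

Amplification A = ΔT/ΔT₀ = 1.11/0.89 = 1.247.
Total gain g = 1 − 1/A = 1 − 1/1.247 = 0.1981.
Known gains sum to 0.12 − 0.27 = -0.15.
g_wv = 0.1981 + 0.15 = 0.35.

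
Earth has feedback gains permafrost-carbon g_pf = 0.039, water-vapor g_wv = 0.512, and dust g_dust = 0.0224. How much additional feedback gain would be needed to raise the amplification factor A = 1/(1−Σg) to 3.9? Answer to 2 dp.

0.17

Current total gain = 0.5734.
Target gain for A = 3.9: g* = 1 − 1/3.9 = 0.7436.
Additional gain needed = 0.7436 − 0.5734 = 0.17.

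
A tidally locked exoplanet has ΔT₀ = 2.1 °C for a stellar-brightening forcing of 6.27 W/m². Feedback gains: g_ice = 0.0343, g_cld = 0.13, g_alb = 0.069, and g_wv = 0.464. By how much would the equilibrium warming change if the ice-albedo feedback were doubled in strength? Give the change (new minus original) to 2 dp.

Original: g = 0.6973, ΔT = 2.1/(1−0.6973) = 6.9376 °C.
With doubled ice-albedo: g' = 0.7316, ΔT' = 2.1/(1−0.7316) = 7.8241 °C.
Change = 7.8241 − 6.9376 = 0.89 °C.

0.89 °C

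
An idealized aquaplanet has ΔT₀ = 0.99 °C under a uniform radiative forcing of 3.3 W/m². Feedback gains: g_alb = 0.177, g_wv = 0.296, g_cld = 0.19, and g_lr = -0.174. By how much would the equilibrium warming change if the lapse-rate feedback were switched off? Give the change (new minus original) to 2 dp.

Original: g = 0.489, ΔT = 0.99/(1−0.489) = 1.9374 °C.
Without lapse-rate: g' = 0.663, ΔT' = 0.99/(1−0.663) = 2.9377 °C.
Change = 2.9377 − 1.9374 = 1.00 °C.

1.00 °C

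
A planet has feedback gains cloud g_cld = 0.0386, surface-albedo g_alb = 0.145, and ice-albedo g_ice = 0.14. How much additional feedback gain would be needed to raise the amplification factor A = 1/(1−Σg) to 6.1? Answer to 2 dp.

0.51

Current total gain = 0.3236.
Target gain for A = 6.1: g* = 1 − 1/6.1 = 0.8361.
Additional gain needed = 0.8361 − 0.3236 = 0.51.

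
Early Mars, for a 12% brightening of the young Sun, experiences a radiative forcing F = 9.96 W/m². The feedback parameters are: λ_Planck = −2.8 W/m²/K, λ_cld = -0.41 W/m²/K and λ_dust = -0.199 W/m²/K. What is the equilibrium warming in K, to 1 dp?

Net feedback parameter λ = (−2.8) + (-0.41) + (-0.199) = -3.409 W/m²/K.
ΔT = −F/λ = −9.96/(-3.409) = 2.9 K.

2.9 K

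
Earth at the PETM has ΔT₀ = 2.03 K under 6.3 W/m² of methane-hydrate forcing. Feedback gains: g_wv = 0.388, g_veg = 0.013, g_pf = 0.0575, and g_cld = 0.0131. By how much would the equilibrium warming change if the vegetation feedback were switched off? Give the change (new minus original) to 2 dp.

-0.09 K

Original: g = 0.4716, ΔT = 2.03/(1−0.4716) = 3.8418 K.
Without vegetation: g' = 0.4586, ΔT' = 2.03/(1−0.4586) = 3.7495 K.
Change = 3.7495 − 3.8418 = -0.09 K.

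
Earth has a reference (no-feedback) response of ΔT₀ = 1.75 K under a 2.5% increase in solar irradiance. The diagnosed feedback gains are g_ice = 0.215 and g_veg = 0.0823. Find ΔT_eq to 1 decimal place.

2.5 K

Total gain g = 0.215 + 0.0823 = 0.2973.
Amplification A = 1/(1 − 0.2973) = 1.423.
ΔT = 1.75 × 1.423 = 2.5 K.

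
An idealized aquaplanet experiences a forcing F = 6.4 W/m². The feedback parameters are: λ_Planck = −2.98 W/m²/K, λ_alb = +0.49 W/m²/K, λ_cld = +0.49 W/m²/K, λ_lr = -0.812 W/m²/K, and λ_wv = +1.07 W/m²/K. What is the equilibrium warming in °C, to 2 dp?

3.67 °C

Net feedback parameter λ = (−2.98) + (+0.49) + (+0.49) + (-0.812) + (+1.07) = -1.742 W/m²/K.
ΔT = −F/λ = −6.4/(-1.742) = 3.67 °C.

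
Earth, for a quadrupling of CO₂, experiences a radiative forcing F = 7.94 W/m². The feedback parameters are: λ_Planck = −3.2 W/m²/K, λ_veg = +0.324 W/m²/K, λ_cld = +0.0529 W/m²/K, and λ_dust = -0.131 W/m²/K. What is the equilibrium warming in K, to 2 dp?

2.69 K

Net feedback parameter λ = (−3.2) + (+0.324) + (+0.0529) + (-0.131) = -2.9541 W/m²/K.
ΔT = −F/λ = −7.94/(-2.9541) = 2.69 K.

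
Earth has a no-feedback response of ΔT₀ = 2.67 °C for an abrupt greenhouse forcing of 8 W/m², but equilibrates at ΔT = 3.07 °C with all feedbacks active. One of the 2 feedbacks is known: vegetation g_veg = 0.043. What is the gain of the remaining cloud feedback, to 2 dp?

Amplification A = ΔT/ΔT₀ = 3.07/2.67 = 1.15.
Total gain g = 1 − 1/A = 1 − 1/1.15 = 0.1304.
The known gain is 0.043.
g_cld = 0.1304 − 0.043 = 0.09.

0.09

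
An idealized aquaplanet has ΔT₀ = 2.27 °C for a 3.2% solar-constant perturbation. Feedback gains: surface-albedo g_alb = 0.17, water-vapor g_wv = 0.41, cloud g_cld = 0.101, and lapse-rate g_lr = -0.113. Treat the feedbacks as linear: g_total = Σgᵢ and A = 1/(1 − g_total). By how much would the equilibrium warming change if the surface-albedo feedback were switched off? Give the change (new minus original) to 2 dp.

Original: g = 0.568, ΔT = 2.27/(1−0.568) = 5.2546 °C.
Without surface-albedo: g' = 0.398, ΔT' = 2.27/(1−0.398) = 3.7708 °C.
Change = 3.7708 − 5.2546 = -1.48 °C.

-1.48 °C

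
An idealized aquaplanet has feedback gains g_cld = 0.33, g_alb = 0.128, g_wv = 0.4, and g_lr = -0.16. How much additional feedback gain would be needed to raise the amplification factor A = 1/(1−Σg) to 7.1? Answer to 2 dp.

Current total gain = 0.698.
Target gain for A = 7.1: g* = 1 − 1/7.1 = 0.8592.
Additional gain needed = 0.8592 − 0.698 = 0.16.

0.16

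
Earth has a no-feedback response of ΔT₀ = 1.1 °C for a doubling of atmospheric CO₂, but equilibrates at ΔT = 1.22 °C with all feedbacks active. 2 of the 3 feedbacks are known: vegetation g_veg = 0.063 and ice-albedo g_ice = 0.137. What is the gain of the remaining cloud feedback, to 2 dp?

Amplification A = ΔT/ΔT₀ = 1.22/1.1 = 1.109.
Total gain g = 1 − 1/A = 1 − 1/1.109 = 0.09829.
Known gains sum to 0.063 + 0.137 = 0.2.
g_cld = 0.09829 − 0.2 = -0.10.

-0.10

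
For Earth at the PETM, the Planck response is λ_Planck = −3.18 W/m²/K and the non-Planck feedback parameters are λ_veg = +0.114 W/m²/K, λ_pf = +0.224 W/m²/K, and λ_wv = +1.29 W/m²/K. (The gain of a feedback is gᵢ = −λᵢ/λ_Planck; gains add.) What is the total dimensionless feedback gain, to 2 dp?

0.51

Convert to gains: g_veg = 0.114/3.18 = 0.03585; g_pf = 0.224/3.18 = 0.07044; g_wv = 1.29/3.18 = 0.4057.
Total gain g = 0.51199.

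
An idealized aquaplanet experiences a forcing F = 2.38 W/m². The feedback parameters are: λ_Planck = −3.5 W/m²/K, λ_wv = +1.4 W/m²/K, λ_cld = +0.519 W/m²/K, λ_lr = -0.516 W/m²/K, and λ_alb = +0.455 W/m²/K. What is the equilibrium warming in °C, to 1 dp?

Net feedback parameter λ = (−3.5) + (+1.4) + (+0.519) + (-0.516) + (+0.455) = -1.642 W/m²/K.
ΔT = −F/λ = −2.38/(-1.642) = 1.4 °C.

1.4 °C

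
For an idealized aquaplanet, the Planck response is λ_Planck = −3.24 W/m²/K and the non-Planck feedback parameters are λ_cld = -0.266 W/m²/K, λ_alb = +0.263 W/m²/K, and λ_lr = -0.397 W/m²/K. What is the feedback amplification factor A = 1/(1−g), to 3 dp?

0.890

Convert to gains: g_cld = -0.266/3.24 = -0.0821; g_alb = 0.263/3.24 = 0.08117; g_lr = -0.397/3.24 = -0.1225.
Total gain g = -0.12343.
A = 1/(1 + 0.12343) = 0.890.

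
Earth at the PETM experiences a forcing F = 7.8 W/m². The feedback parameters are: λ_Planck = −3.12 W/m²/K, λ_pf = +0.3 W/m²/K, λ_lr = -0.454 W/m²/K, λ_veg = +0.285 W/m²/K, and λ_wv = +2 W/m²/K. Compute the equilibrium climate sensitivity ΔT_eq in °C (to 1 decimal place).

Net feedback parameter λ = (−3.12) + (+0.3) + (-0.454) + (+0.285) + (+2) = -0.989 W/m²/K.
ΔT = −F/λ = −7.8/(-0.989) = 7.9 °C.

7.9 °C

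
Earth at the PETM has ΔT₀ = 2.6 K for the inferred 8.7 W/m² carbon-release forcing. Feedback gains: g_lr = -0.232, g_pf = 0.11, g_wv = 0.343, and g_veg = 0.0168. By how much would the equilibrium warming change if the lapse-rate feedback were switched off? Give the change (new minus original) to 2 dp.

Original: g = 0.2378, ΔT = 2.6/(1−0.2378) = 3.4112 K.
Without lapse-rate: g' = 0.4698, ΔT' = 2.6/(1−0.4698) = 4.9038 K.
Change = 4.9038 − 3.4112 = 1.49 K.

1.49 K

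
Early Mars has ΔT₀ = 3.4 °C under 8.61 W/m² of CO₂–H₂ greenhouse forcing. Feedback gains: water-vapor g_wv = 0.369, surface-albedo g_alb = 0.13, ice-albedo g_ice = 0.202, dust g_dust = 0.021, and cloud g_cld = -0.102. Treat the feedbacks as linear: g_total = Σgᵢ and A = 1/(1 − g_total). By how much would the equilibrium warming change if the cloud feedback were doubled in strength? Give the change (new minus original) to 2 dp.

Original: g = 0.62, ΔT = 3.4/(1−0.62) = 8.9474 °C.
With doubled cloud: g' = 0.518, ΔT' = 3.4/(1−0.518) = 7.0539 °C.
Change = 7.0539 − 8.9474 = -1.89 °C.

-1.89 °C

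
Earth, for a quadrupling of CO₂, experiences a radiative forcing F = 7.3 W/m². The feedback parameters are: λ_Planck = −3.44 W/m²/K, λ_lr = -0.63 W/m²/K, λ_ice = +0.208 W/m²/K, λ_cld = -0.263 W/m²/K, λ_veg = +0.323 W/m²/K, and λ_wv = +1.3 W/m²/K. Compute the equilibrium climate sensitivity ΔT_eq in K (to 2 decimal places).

2.92 K

Net feedback parameter λ = (−3.44) + (-0.63) + (+0.208) + (-0.263) + (+0.323) + (+1.3) = -2.502 W/m²/K.
ΔT = −F/λ = −7.3/(-2.502) = 2.92 K.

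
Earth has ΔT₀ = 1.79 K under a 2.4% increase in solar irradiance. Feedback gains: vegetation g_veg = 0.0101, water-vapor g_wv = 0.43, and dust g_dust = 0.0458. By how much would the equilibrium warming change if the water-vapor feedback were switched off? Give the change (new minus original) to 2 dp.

-1.59 K

Original: g = 0.4859, ΔT = 1.79/(1−0.4859) = 3.4818 K.
Without water-vapor: g' = 0.0559, ΔT' = 1.79/(1−0.0559) = 1.8960 K.
Change = 1.8960 − 3.4818 = -1.59 K.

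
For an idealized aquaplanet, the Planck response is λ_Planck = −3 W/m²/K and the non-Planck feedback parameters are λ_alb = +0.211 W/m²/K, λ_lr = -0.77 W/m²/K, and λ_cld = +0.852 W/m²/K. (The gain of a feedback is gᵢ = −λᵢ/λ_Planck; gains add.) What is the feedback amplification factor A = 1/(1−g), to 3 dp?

1.108

Convert to gains: g_alb = 0.211/3 = 0.07033; g_lr = -0.77/3 = -0.2567; g_cld = 0.852/3 = 0.284.
Total gain g = 0.09763.
A = 1/(1 − 0.09763) = 1.108.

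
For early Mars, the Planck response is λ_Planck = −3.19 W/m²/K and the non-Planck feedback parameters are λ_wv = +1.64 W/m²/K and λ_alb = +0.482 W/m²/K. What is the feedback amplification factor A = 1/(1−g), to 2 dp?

Convert to gains: g_wv = 1.64/3.19 = 0.5141; g_alb = 0.482/3.19 = 0.1511.
Total gain g = 0.6652.
A = 1/(1 − 0.6652) = 2.99.

2.99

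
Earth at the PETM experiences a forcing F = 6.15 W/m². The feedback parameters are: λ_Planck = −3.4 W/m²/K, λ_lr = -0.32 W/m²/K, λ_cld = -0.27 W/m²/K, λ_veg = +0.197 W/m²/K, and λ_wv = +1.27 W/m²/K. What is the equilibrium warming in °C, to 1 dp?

Net feedback parameter λ = (−3.4) + (-0.32) + (-0.27) + (+0.197) + (+1.27) = -2.523 W/m²/K.
ΔT = −F/λ = −6.15/(-2.523) = 2.4 °C.

2.4 °C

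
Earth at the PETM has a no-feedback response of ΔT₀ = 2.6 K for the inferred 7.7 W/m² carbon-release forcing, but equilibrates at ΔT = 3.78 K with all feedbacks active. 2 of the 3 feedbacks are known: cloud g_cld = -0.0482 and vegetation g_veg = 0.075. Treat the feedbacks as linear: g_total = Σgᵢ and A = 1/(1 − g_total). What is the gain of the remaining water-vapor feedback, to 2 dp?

Amplification A = ΔT/ΔT₀ = 3.78/2.6 = 1.454.
Total gain g = 1 − 1/A = 1 − 1/1.454 = 0.3122.
Known gains sum to -0.0482 + 0.075 = 0.0268.
g_wv = 0.3122 − 0.0268 = 0.29.

0.29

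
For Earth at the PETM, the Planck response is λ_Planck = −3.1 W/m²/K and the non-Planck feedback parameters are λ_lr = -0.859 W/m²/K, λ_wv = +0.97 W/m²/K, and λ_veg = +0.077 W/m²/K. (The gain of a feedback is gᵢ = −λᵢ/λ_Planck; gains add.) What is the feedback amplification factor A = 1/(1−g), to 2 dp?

Convert to gains: g_lr = -0.859/3.1 = -0.2771; g_wv = 0.97/3.1 = 0.3129; g_veg = 0.077/3.1 = 0.02484.
Total gain g = 0.06064.
A = 1/(1 − 0.06064) = 1.06.

1.06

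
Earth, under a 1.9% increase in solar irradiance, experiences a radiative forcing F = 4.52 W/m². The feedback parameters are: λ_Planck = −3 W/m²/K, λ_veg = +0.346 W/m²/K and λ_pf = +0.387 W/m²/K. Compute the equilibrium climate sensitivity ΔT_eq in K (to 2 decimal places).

1.99 K

Net feedback parameter λ = (−3) + (+0.346) + (+0.387) = -2.267 W/m²/K.
ΔT = −F/λ = −4.52/(-2.267) = 1.99 K.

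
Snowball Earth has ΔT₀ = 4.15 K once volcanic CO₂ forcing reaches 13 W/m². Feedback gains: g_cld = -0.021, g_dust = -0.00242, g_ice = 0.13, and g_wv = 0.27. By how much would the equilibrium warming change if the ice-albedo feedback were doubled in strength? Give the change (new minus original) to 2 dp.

Original: g = 0.37658, ΔT = 4.15/(1−0.37658) = 6.6568 K.
With doubled ice-albedo: g' = 0.50658, ΔT' = 4.15/(1−0.50658) = 8.4107 K.
Change = 8.4107 − 6.6568 = 1.75 K.

1.75 K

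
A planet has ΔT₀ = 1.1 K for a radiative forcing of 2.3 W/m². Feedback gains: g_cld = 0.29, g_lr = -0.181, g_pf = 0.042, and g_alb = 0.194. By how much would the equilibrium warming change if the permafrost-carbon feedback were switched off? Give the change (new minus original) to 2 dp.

-0.10 K

Original: g = 0.345, ΔT = 1.1/(1−0.345) = 1.6794 K.
Without permafrost-carbon: g' = 0.303, ΔT' = 1.1/(1−0.303) = 1.5782 K.
Change = 1.5782 − 1.6794 = -0.10 K.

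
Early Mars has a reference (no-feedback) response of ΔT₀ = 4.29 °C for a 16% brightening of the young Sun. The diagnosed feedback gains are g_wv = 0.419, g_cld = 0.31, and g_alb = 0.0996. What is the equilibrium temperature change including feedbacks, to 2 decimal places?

25.03 °C

Total gain g = 0.419 + 0.31 + 0.0996 = 0.8286.
Amplification A = 1/(1 − 0.8286) = 5.834.
ΔT = 4.29 × 5.834 = 25.03 °C.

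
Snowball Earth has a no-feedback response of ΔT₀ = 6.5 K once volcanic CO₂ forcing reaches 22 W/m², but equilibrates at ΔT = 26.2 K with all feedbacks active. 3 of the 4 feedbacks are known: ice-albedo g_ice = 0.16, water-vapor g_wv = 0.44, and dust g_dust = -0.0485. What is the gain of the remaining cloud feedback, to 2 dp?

Amplification A = ΔT/ΔT₀ = 26.2/6.5 = 4.031.
Total gain g = 1 − 1/A = 1 − 1/4.031 = 0.7519.
Known gains sum to 0.16 + 0.44 − 0.0485 = 0.5515.
g_cld = 0.7519 − 0.5515 = 0.20.

0.20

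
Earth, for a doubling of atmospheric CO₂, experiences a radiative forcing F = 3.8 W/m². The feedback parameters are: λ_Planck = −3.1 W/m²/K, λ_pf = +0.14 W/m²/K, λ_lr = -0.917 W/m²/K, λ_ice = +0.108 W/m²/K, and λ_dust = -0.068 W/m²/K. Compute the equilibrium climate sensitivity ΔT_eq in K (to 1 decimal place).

Net feedback parameter λ = (−3.1) + (+0.14) + (-0.917) + (+0.108) + (-0.068) = -3.837 W/m²/K.
ΔT = −F/λ = −3.8/(-3.837) = 1.0 K.

1.0 K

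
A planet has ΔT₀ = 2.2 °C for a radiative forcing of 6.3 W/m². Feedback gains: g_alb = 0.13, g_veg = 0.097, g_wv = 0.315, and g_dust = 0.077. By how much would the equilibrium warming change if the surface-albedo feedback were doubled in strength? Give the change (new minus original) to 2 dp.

Original: g = 0.619, ΔT = 2.2/(1−0.619) = 5.7743 °C.
With doubled surface-albedo: g' = 0.749, ΔT' = 2.2/(1−0.749) = 8.7649 °C.
Change = 8.7649 − 5.7743 = 2.99 °C.

2.99 °C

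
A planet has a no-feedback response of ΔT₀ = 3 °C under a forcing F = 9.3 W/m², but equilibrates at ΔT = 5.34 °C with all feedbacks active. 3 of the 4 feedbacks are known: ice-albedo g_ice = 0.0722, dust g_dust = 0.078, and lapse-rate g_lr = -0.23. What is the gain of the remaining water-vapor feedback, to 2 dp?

0.52

Amplification A = ΔT/ΔT₀ = 5.34/3 = 1.78.
Total gain g = 1 − 1/A = 1 − 1/1.78 = 0.4382.
Known gains sum to 0.0722 + 0.078 − 0.23 = -0.0798.
g_wv = 0.4382 + 0.0798 = 0.52.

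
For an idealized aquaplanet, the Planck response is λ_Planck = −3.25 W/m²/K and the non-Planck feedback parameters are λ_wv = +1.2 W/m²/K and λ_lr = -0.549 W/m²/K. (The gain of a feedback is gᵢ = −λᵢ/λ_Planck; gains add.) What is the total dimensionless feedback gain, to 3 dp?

Convert to gains: g_wv = 1.2/3.25 = 0.3692; g_lr = -0.549/3.25 = -0.1689.
Total gain g = 0.2003.

0.200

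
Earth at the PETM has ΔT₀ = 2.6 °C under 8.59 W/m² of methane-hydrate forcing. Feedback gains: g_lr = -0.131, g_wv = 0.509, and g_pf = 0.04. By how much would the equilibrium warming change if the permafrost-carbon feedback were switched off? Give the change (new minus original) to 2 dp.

Original: g = 0.418, ΔT = 2.6/(1−0.418) = 4.4674 °C.
Without permafrost-carbon: g' = 0.378, ΔT' = 2.6/(1−0.378) = 4.1801 °C.
Change = 4.1801 − 4.4674 = -0.29 °C.

-0.29 °C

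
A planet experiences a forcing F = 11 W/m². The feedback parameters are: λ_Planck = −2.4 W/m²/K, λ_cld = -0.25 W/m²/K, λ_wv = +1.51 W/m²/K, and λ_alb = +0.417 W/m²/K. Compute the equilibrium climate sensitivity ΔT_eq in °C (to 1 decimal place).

Net feedback parameter λ = (−2.4) + (-0.25) + (+1.51) + (+0.417) = -0.723 W/m²/K.
ΔT = −F/λ = −11/(-0.723) = 15.2 °C.

15.2 °C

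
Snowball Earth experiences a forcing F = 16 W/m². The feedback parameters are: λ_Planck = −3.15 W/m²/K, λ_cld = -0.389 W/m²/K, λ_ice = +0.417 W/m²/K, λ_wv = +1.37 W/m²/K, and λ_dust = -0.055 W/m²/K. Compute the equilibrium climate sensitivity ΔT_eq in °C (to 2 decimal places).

8.85 °C

Net feedback parameter λ = (−3.15) + (-0.389) + (+0.417) + (+1.37) + (-0.055) = -1.807 W/m²/K.
ΔT = −F/λ = −16/(-1.807) = 8.85 °C.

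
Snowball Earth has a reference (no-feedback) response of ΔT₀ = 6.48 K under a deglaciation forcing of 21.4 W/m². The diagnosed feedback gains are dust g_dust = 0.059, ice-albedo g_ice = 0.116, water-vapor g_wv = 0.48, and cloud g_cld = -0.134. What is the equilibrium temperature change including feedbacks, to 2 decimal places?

13.53 K

Total gain g = 0.059 + 0.116 + 0.48 − 0.134 = 0.521.
Amplification A = 1/(1 − 0.521) = 2.088.
ΔT = 6.48 × 2.088 = 13.53 K.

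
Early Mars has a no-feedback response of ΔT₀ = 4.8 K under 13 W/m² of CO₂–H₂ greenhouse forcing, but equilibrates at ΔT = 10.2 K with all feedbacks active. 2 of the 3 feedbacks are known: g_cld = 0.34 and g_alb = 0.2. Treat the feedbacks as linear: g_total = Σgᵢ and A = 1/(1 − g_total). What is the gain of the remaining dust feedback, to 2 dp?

-0.01

Amplification A = ΔT/ΔT₀ = 10.2/4.8 = 2.125.
Total gain g = 1 − 1/A = 1 − 1/2.125 = 0.5294.
Known gains sum to 0.34 + 0.2 = 0.54.
g_dust = 0.5294 − 0.54 = -0.01.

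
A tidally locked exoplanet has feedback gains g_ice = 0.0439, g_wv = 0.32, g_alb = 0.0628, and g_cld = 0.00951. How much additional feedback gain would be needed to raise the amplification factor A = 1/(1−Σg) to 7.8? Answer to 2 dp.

0.44

Current total gain = 0.43621.
Target gain for A = 7.8: g* = 1 − 1/7.8 = 0.8718.
Additional gain needed = 0.8718 − 0.43621 = 0.44.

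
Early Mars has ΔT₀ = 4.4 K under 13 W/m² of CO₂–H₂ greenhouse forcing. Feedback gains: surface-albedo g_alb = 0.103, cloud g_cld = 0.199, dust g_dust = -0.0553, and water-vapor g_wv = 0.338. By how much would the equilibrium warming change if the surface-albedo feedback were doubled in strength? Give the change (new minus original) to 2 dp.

3.49 K

Original: g = 0.5847, ΔT = 4.4/(1−0.5847) = 10.5948 K.
With doubled surface-albedo: g' = 0.6877, ΔT' = 4.4/(1−0.6877) = 14.0890 K.
Change = 14.0890 − 10.5948 = 3.49 K.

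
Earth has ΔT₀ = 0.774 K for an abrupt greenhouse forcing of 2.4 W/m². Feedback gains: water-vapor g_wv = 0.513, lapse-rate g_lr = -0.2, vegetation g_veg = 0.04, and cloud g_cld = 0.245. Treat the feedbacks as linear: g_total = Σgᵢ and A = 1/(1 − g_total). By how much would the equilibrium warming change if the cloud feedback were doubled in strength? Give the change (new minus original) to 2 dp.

Original: g = 0.598, ΔT = 0.774/(1−0.598) = 1.9254 K.
With doubled cloud: g' = 0.843, ΔT' = 0.774/(1−0.843) = 4.9299 K.
Change = 4.9299 − 1.9254 = 3.00 K.

3.00 K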